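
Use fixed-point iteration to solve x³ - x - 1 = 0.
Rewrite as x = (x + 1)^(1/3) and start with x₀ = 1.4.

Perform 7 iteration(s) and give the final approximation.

Equation: x³ - x - 1 = 0
Fixed-point form: x = (x + 1)^(1/3)
x₀ = 1.4

x_1 = g(1.400000) = 1.338866
x_2 = g(1.338866) = 1.327400
x_3 = g(1.327400) = 1.325227
x_4 = g(1.325227) = 1.324815
x_5 = g(1.324815) = 1.324736
x_6 = g(1.324736) = 1.324721
x_7 = g(1.324721) = 1.324719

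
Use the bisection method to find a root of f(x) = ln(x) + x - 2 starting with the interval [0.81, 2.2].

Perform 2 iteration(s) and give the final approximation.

f(x) = ln(x) + x - 2
Initial interval: [0.81, 2.2]

Iteration 1:
  c_1 = (0.810000 + 2.200000)/2 = 1.505000
  f(c_1) = f(1.505000) = -0.086207
  f(a) × f(c) ≥ 0, new interval: [1.505000, 2.200000]
Iteration 2:
  c_2 = (1.505000 + 2.200000)/2 = 1.852500
  f(c_2) = f(1.852500) = 0.469036
  f(a) × f(c) < 0, new interval: [1.505000, 1.852500]

After 2 iteration(s), the approximation is c_2 = 1.852500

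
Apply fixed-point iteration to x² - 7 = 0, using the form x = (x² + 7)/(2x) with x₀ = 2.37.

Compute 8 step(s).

Equation: x² - 7 = 0
Fixed-point form: x = (x² + 7)/(2x)
x₀ = 2.37

x_1 = g(2.370000) = 2.661793
x_2 = g(2.661793) = 2.645800
x_3 = g(2.645800) = 2.645751
x_4 = g(2.645751) = 2.645751
x_5 = g(2.645751) = 2.645751
x_6 = g(2.645751) = 2.645751
x_7 = g(2.645751) = 2.645751
x_8 = g(2.645751) = 2.645751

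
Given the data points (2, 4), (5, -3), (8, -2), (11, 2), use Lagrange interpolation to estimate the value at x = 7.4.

Lagrange interpolation formula:
P(x) = Σ yᵢ × Lᵢ(x)
where Lᵢ(x) = Π_{j≠i} (x - xⱼ)/(xᵢ - xⱼ)

L_0(7.4) = (7.4 - 5)/(2 - 5) × (7.4 - 8)/(2 - 8) × (7.4 - 11)/(2 - 11) = -0.032000
L_1(7.4) = (7.4 - 2)/(5 - 2) × (7.4 - 8)/(5 - 8) × (7.4 - 11)/(5 - 11) = 0.216000
L_2(7.4) = (7.4 - 2)/(8 - 2) × (7.4 - 5)/(8 - 5) × (7.4 - 11)/(8 - 11) = 0.864000
L_3(7.4) = (7.4 - 2)/(11 - 2) × (7.4 - 5)/(11 - 5) × (7.4 - 8)/(11 - 8) = -0.048000

P(7.4) = 4×L_0(7.4) + (-3)×L_1(7.4) + (-2)×L_2(7.4) + 2×L_3(7.4)
P(7.4) = -2.600000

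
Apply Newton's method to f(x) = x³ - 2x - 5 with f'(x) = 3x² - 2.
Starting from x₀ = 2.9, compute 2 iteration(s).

f(x) = x³ - 2x - 5
f'(x) = 3x² - 2
x₀ = 2.9

Newton-Raphson formula: x_{n+1} = x_n - f(x_n)/f'(x_n)

Iteration 1:
  f(2.900000) = 13.589000
  f'(2.900000) = 23.230000
  x_1 = 2.900000 - 13.589000/23.230000 = 2.315024
Iteration 2:
  f(2.315024) = 2.776939
  f'(2.315024) = 14.078004
  x_2 = 2.315024 - 2.776939/14.078004 = 2.117770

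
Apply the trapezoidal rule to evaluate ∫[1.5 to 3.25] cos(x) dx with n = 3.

f(x) = cos(x)
a = 1.5, b = 3.25, n = 3
h = (b - a)/n = 0.583333

Trapezoidal rule: (h/2)[f(x₀) + 2f(x₁) + 2f(x₂) + ... + f(xₙ)]

x_0 = 1.5000, f(x_0) = 0.070737, coefficient = 1
x_1 = 2.0833, f(x_1) = -0.490390, coefficient = 2
x_2 = 2.6667, f(x_2) = -0.889327, coefficient = 2
x_3 = 3.2500, f(x_3) = -0.994130, coefficient = 1

I ≈ (0.583333/2) × -3.682825 = -1.074157
Exact value: -1.105690
Error: 0.031533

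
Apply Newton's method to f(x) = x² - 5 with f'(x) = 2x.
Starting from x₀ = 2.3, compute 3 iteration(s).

f(x) = x² - 5
f'(x) = 2x
x₀ = 2.3

Newton-Raphson formula: x_{n+1} = x_n - f(x_n)/f'(x_n)

Iteration 1:
  f(2.300000) = 0.290000
  f'(2.300000) = 4.600000
  x_1 = 2.300000 - 0.290000/4.600000 = 2.236957
Iteration 2:
  f(2.236957) = 0.003974
  f'(2.236957) = 4.473913
  x_2 = 2.236957 - 0.003974/4.473913 = 2.236068
Iteration 3:
  f(2.236068) = 0.000001
  f'(2.236068) = 4.472136
  x_3 = 2.236068 - 0.000001/4.472136 = 2.236068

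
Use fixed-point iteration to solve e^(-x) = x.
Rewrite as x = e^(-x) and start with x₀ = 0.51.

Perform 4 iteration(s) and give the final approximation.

Equation: e^(-x) = x
Fixed-point form: x = e^(-x)
x₀ = 0.51

x_1 = g(0.510000) = 0.600496
x_2 = g(0.600496) = 0.548540
x_3 = g(0.548540) = 0.577793
x_4 = g(0.577793) = 0.561135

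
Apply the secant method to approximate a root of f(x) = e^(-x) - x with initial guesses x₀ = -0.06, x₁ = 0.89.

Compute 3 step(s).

f(x) = e^(-x) - x
x₀ = -0.06, x₁ = 0.89

Secant formula: x_{n+1} = x_n - f(x_n)(x_n - x_{n-1})/(f(x_n) - f(x_{n-1}))

Iteration 1:
  f(-0.060000) = 1.121837
  f(0.890000) = -0.479344
  x_2 = 0.890000 - (-0.479344)×(0.890000 - (-0.060000))/(-0.479344 - 1.121837)
       = 0.605599
Iteration 2:
  f(0.890000) = -0.479344
  f(0.605599) = -0.059852
  x_3 = 0.605599 - (-0.059852)×(0.605599 - 0.890000)/(-0.059852 - (-0.479344))
       = 0.565022
Iteration 3:
  f(0.605599) = -0.059852
  f(0.565022) = 0.003326
  x_4 = 0.565022 - 0.003326×(0.565022 - 0.605599)/(0.003326 - (-0.059852))
       = 0.567158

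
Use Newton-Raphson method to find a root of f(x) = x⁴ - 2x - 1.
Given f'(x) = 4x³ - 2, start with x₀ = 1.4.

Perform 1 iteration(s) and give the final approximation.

f(x) = x⁴ - 2x - 1
f'(x) = 4x³ - 2
x₀ = 1.4

Newton-Raphson formula: x_{n+1} = x_n - f(x_n)/f'(x_n)

Iteration 1:
  f(1.400000) = 0.041600
  f'(1.400000) = 8.976000
  x_1 = 1.400000 - 0.041600/8.976000 = 1.395365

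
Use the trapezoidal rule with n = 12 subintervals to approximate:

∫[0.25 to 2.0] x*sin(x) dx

f(x) = x*sin(x)
a = 0.25, b = 2.0, n = 12
h = (b - a)/n = 0.145833

Trapezoidal rule: (h/2)[f(x₀) + 2f(x₁) + 2f(x₂) + ... + f(xₙ)]

x_0 = 0.2500, f(x_0) = 0.061851, coefficient = 1
x_1 = 0.3958, f(x_1) = 0.152624, coefficient = 2
x_2 = 0.5417, f(x_2) = 0.279264, coefficient = 2
x_3 = 0.6875, f(x_3) = 0.436292, coefficient = 2
x_4 = 0.8333, f(x_4) = 0.616814, coefficient = 2
x_5 = 0.9792, f(x_5) = 0.812741, coefficient = 2
x_6 = 1.1250, f(x_6) = 1.015051, coefficient = 2
x_7 = 1.2708, f(x_7) = 1.214087, coefficient = 2
x_8 = 1.4167, f(x_8) = 1.399873, coefficient = 2
x_9 = 1.5625, f(x_9) = 1.562446, coefficient = 2
x_10 = 1.7083, f(x_10) = 1.692201, coefficient = 2
x_11 = 1.8542, f(x_11) = 1.780220, coefficient = 2
x_12 = 2.0000, f(x_12) = 1.818595, coefficient = 1

I ≈ (0.145833/2) × 23.803674 = 1.735685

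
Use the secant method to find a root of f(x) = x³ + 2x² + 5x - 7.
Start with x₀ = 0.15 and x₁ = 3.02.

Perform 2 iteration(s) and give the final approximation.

f(x) = x³ + 2x² + 5x - 7
x₀ = 0.15, x₁ = 3.02

Secant formula: x_{n+1} = x_n - f(x_n)(x_n - x_{n-1})/(f(x_n) - f(x_{n-1}))

Iteration 1:
  f(0.150000) = -6.201625
  f(3.020000) = 53.884408
  x_2 = 3.020000 - 53.884408×(3.020000 - 0.150000)/(53.884408 - (-6.201625))
       = 0.446220
Iteration 2:
  f(3.020000) = 53.884408
  f(0.446220) = -4.281830
  x_3 = 0.446220 - (-4.281830)×(0.446220 - 3.020000)/(-4.281830 - 53.884408)
       = 0.635685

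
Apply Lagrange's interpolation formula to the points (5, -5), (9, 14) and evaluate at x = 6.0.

Lagrange interpolation formula:
P(x) = Σ yᵢ × Lᵢ(x)
where Lᵢ(x) = Π_{j≠i} (x - xⱼ)/(xᵢ - xⱼ)

L_0(6.0) = (6.0 - 9)/(5 - 9) = 0.750000
L_1(6.0) = (6.0 - 5)/(9 - 5) = 0.250000

P(6.0) = (-5)×L_0(6.0) + 14×L_1(6.0)
P(6.0) = -0.250000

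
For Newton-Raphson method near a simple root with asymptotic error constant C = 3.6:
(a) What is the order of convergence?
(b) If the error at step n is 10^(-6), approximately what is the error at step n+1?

(a) Newton-Raphson has quadratic (order 2) convergence near simple roots.
    This means |e_{n+1}| ≈ C|e_n|².

(b) With |e_n| = 10^(-6) and C = 3.6:
    |e_{n+1}| ≈ 3.6 × (10^(-6))² = 3.6 × 10^(-12)

(a) 2 (quadratic); (b) |e_{n+1}| ≈ 3.600e-12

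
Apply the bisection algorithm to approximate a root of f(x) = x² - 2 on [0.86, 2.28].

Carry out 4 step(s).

f(x) = x² - 2
Initial interval: [0.86, 2.28]

Iteration 1:
  c_1 = (0.860000 + 2.280000)/2 = 1.570000
  f(c_1) = f(1.570000) = 0.464900
  f(a) × f(c) < 0, new interval: [0.860000, 1.570000]
Iteration 2:
  c_2 = (0.860000 + 1.570000)/2 = 1.215000
  f(c_2) = f(1.215000) = -0.523775
  f(a) × f(c) ≥ 0, new interval: [1.215000, 1.570000]
Iteration 3:
  c_3 = (1.215000 + 1.570000)/2 = 1.392500
  f(c_3) = f(1.392500) = -0.060944
  f(a) × f(c) ≥ 0, new interval: [1.392500, 1.570000]
Iteration 4:
  c_4 = (1.392500 + 1.570000)/2 = 1.481250
  f(c_4) = f(1.481250) = 0.194102
  f(a) × f(c) < 0, new interval: [1.392500, 1.481250]

After 4 iteration(s), the approximation is c_4 = 1.481250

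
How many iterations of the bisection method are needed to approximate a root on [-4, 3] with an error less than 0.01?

We need (b-a)/2^n ≤ 0.01
(3 - (-4))/2^n ≤ 0.01
7/2^n ≤ 0.01
2^n ≥ 700
n ≥ log₂(700) = 9.45
n ≥ 10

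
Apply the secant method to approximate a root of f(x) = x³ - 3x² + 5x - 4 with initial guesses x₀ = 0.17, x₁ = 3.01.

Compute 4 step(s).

f(x) = x³ - 3x² + 5x - 4
x₀ = 0.17, x₁ = 3.01

Secant formula: x_{n+1} = x_n - f(x_n)(x_n - x_{n-1})/(f(x_n) - f(x_{n-1}))

Iteration 1:
  f(0.170000) = -3.231787
  f(3.010000) = 11.140601
  x_2 = 3.010000 - 11.140601×(3.010000 - 0.170000)/(11.140601 - (-3.231787))
       = 0.808605
Iteration 2:
  f(3.010000) = 11.140601
  f(0.808605) = -1.389802
  x_3 = 0.808605 - (-1.389802)×(0.808605 - 3.010000)/(-1.389802 - 11.140601)
       = 1.052771
Iteration 3:
  f(0.808605) = -1.389802
  f(1.052771) = -0.894311
  x_4 = 1.052771 - (-0.894311)×(1.052771 - 0.808605)/(-0.894311 - (-1.389802))
       = 1.493467
Iteration 4:
  f(1.052771) = -0.894311
  f(1.493467) = 0.107097
  x_5 = 1.493467 - 0.107097×(1.493467 - 1.052771)/(0.107097 - (-0.894311))
       = 1.446336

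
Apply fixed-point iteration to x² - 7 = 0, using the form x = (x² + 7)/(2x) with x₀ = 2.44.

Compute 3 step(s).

Equation: x² - 7 = 0
Fixed-point form: x = (x² + 7)/(2x)
x₀ = 2.44

x_1 = g(2.440000) = 2.654426
x_2 = g(2.654426) = 2.645765
x_3 = g(2.645765) = 2.645751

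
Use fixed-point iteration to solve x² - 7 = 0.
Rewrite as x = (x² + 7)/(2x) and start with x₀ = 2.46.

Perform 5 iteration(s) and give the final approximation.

Equation: x² - 7 = 0
Fixed-point form: x = (x² + 7)/(2x)
x₀ = 2.46

x_1 = g(2.460000) = 2.652764
x_2 = g(2.652764) = 2.645761
x_3 = g(2.645761) = 2.645751
x_4 = g(2.645751) = 2.645751
x_5 = g(2.645751) = 2.645751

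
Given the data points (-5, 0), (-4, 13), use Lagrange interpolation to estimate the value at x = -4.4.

Lagrange interpolation formula:
P(x) = Σ yᵢ × Lᵢ(x)
where Lᵢ(x) = Π_{j≠i} (x - xⱼ)/(xᵢ - xⱼ)

L_0(-4.4) = (-4.4 - (-4))/(-5 - (-4)) = 0.400000
L_1(-4.4) = (-4.4 - (-5))/(-4 - (-5)) = 0.600000

P(-4.4) = 0×L_0(-4.4) + 13×L_1(-4.4)
P(-4.4) = 7.800000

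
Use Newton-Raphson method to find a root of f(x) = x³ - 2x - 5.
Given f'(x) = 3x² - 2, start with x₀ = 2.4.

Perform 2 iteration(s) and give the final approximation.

f(x) = x³ - 2x - 5
f'(x) = 3x² - 2
x₀ = 2.4

Newton-Raphson formula: x_{n+1} = x_n - f(x_n)/f'(x_n)

Iteration 1:
  f(2.400000) = 4.024000
  f'(2.400000) = 15.280000
  x_1 = 2.400000 - 4.024000/15.280000 = 2.136649
Iteration 2:
  f(2.136649) = 0.481082
  f'(2.136649) = 11.695810
  x_2 = 2.136649 - 0.481082/11.695810 = 2.095516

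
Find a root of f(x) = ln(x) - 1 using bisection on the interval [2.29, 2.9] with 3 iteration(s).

f(x) = ln(x) - 1
Initial interval: [2.29, 2.9]

Iteration 1:
  c_1 = (2.290000 + 2.900000)/2 = 2.595000
  f(c_1) = f(2.595000) = -0.046413
  f(a) × f(c) ≥ 0, new interval: [2.595000, 2.900000]
Iteration 2:
  c_2 = (2.595000 + 2.900000)/2 = 2.747500
  f(c_2) = f(2.747500) = 0.010691
  f(a) × f(c) < 0, new interval: [2.595000, 2.747500]
Iteration 3:
  c_3 = (2.595000 + 2.747500)/2 = 2.671250
  f(c_3) = f(2.671250) = -0.017453
  f(a) × f(c) ≥ 0, new interval: [2.671250, 2.747500]

After 3 iteration(s), the approximation is c_3 = 2.671250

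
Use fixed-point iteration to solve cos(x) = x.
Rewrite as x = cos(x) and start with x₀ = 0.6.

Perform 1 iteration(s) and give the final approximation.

Equation: cos(x) = x
Fixed-point form: x = cos(x)
x₀ = 0.6

x_1 = g(0.600000) = 0.825336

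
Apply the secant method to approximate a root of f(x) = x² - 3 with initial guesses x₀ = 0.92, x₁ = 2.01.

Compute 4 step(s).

f(x) = x² - 3
x₀ = 0.92, x₁ = 2.01

Secant formula: x_{n+1} = x_n - f(x_n)(x_n - x_{n-1})/(f(x_n) - f(x_{n-1}))

Iteration 1:
  f(0.920000) = -2.153600
  f(2.010000) = 1.040100
  x_2 = 2.010000 - 1.040100×(2.010000 - 0.920000)/(1.040100 - (-2.153600))
       = 1.655017
Iteration 2:
  f(2.010000) = 1.040100
  f(1.655017) = -0.260919
  x_3 = 1.655017 - (-0.260919)×(1.655017 - 2.010000)/(-0.260919 - 1.040100)
       = 1.726209
Iteration 3:
  f(1.655017) = -0.260919
  f(1.726209) = -0.020204
  x_4 = 1.726209 - (-0.020204)×(1.726209 - 1.655017)/(-0.020204 - (-0.260919))
       = 1.732184
Iteration 4:
  f(1.726209) = -0.020204
  f(1.732184) = 0.000461
  x_5 = 1.732184 - 0.000461×(1.732184 - 1.726209)/(0.000461 - (-0.020204))
       = 1.732051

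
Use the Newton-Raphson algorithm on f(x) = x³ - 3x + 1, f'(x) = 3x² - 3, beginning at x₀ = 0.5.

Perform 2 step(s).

f(x) = x³ - 3x + 1
f'(x) = 3x² - 3
x₀ = 0.5

Newton-Raphson formula: x_{n+1} = x_n - f(x_n)/f'(x_n)

Iteration 1:
  f(0.500000) = -0.375000
  f'(0.500000) = -2.250000
  x_1 = 0.500000 - (-0.375000)/(-2.250000) = 0.333333
Iteration 2:
  f(0.333333) = 0.037037
  f'(0.333333) = -2.666667
  x_2 = 0.333333 - 0.037037/(-2.666667) = 0.347222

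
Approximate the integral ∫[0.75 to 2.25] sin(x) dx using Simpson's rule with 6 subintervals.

f(x) = sin(x)
a = 0.75, b = 2.25, n = 6
h = (b - a)/n = 0.250000

Simpson's rule: (h/3)[f(x₀) + 4f(x₁) + 2f(x₂) + ... + f(xₙ)]

x_0 = 0.7500, f(x_0) = 0.681639, coefficient = 1
x_1 = 1.0000, f(x_1) = 0.841471, coefficient = 4
x_2 = 1.2500, f(x_2) = 0.948985, coefficient = 2
x_3 = 1.5000, f(x_3) = 0.997495, coefficient = 4
x_4 = 1.7500, f(x_4) = 0.983986, coefficient = 2
x_5 = 2.0000, f(x_5) = 0.909297, coefficient = 4
x_6 = 2.2500, f(x_6) = 0.778073, coefficient = 1

I ≈ (0.250000/3) × 16.318707 = 1.359892
Exact value: 1.359862
Error: 0.000030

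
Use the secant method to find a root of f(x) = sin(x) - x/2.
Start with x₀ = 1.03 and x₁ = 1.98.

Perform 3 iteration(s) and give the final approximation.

f(x) = sin(x) - x/2
x₀ = 1.03, x₁ = 1.98

Secant formula: x_{n+1} = x_n - f(x_n)(x_n - x_{n-1})/(f(x_n) - f(x_{n-1}))

Iteration 1:
  f(1.030000) = 0.342299
  f(1.980000) = -0.072562
  x_2 = 1.980000 - (-0.072562)×(1.980000 - 1.030000)/(-0.072562 - 0.342299)
       = 1.813838
Iteration 2:
  f(1.980000) = -0.072562
  f(1.813838) = 0.063691
  x_3 = 1.813838 - 0.063691×(1.813838 - 1.980000)/(0.063691 - (-0.072562))
       = 1.891510
Iteration 3:
  f(1.813838) = 0.063691
  f(1.891510) = 0.003256
  x_4 = 1.891510 - 0.003256×(1.891510 - 1.813838)/(0.003256 - 0.063691)
       = 1.895694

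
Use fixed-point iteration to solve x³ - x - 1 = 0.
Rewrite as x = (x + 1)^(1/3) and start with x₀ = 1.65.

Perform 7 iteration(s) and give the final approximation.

Equation: x³ - x - 1 = 0
Fixed-point form: x = (x + 1)^(1/3)
x₀ = 1.65

x_1 = g(1.650000) = 1.383828
x_2 = g(1.383828) = 1.335852
x_3 = g(1.335852) = 1.326829
x_4 = g(1.326829) = 1.325119
x_5 = g(1.325119) = 1.324794
x_6 = g(1.324794) = 1.324732
x_7 = g(1.324732) = 1.324721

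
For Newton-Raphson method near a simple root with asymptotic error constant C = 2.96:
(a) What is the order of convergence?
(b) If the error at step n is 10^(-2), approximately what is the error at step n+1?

(a) Newton-Raphson has quadratic (order 2) convergence near simple roots.
    This means |e_{n+1}| ≈ C|e_n|².

(b) With |e_n| = 10^(-2) and C = 2.96:
    |e_{n+1}| ≈ 2.96 × (10^(-2))² = 2.96 × 10^(-4)

(a) 2 (quadratic); (b) |e_{n+1}| ≈ 2.960e-04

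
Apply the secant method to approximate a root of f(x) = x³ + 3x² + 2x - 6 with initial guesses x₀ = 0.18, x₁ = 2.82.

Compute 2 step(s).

f(x) = x³ + 3x² + 2x - 6
x₀ = 0.18, x₁ = 2.82

Secant formula: x_{n+1} = x_n - f(x_n)(x_n - x_{n-1})/(f(x_n) - f(x_{n-1}))

Iteration 1:
  f(0.180000) = -5.536968
  f(2.820000) = 45.922968
  x_2 = 2.820000 - 45.922968×(2.820000 - 0.180000)/(45.922968 - (-5.536968))
       = 0.464058
Iteration 2:
  f(2.820000) = 45.922968
  f(0.464058) = -4.325901
  x_3 = 0.464058 - (-4.325901)×(0.464058 - 2.820000)/(-4.325901 - 45.922968)
       = 0.666880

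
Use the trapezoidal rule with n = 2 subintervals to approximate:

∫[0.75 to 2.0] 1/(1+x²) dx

f(x) = 1/(1+x²)
a = 0.75, b = 2.0, n = 2
h = (b - a)/n = 0.625000

Trapezoidal rule: (h/2)[f(x₀) + 2f(x₁) + 2f(x₂) + ... + f(xₙ)]

x_0 = 0.7500, f(x_0) = 0.640000, coefficient = 1
x_1 = 1.3750, f(x_1) = 0.345946, coefficient = 2
x_2 = 2.0000, f(x_2) = 0.200000, coefficient = 1

I ≈ (0.625000/2) × 1.531892 = 0.478716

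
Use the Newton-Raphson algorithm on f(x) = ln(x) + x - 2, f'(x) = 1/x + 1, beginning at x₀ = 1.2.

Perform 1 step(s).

f(x) = ln(x) + x - 2
f'(x) = 1/x + 1
x₀ = 1.2

Newton-Raphson formula: x_{n+1} = x_n - f(x_n)/f'(x_n)

Iteration 1:
  f(1.200000) = -0.617678
  f'(1.200000) = 1.833333
  x_1 = 1.200000 - (-0.617678)/1.833333 = 1.536916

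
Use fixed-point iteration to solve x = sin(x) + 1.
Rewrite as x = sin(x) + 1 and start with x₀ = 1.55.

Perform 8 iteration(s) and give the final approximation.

Equation: x = sin(x) + 1
Fixed-point form: x = sin(x) + 1
x₀ = 1.55

x_1 = g(1.550000) = 1.999784
x_2 = g(1.999784) = 1.909387
x_3 = g(1.909387) = 1.943224
x_4 = g(1.943224) = 1.931447
x_5 = g(1.931447) = 1.935667
x_6 = g(1.935667) = 1.934170
x_7 = g(1.934170) = 1.934703
x_8 = g(1.934703) = 1.934513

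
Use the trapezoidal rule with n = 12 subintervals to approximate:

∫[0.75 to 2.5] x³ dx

f(x) = x³
a = 0.75, b = 2.5, n = 12
h = (b - a)/n = 0.145833

Trapezoidal rule: (h/2)[f(x₀) + 2f(x₁) + 2f(x₂) + ... + f(xₙ)]

x_0 = 0.7500, f(x_0) = 0.421875, coefficient = 1
x_1 = 0.8958, f(x_1) = 0.718922, coefficient = 2
x_2 = 1.0417, f(x_2) = 1.130281, coefficient = 2
x_3 = 1.1875, f(x_3) = 1.674561, coefficient = 2
x_4 = 1.3333, f(x_4) = 2.370370, coefficient = 2
x_5 = 1.4792, f(x_5) = 3.236319, coefficient = 2
x_6 = 1.6250, f(x_6) = 4.291016, coefficient = 2
x_7 = 1.7708, f(x_7) = 5.553069, coefficient = 2
x_8 = 1.9167, f(x_8) = 7.041088, coefficient = 2
x_9 = 2.0625, f(x_9) = 8.773682, coefficient = 2
x_10 = 2.2083, f(x_10) = 10.769459, coefficient = 2
x_11 = 2.3542, f(x_11) = 13.047029, coefficient = 2
x_12 = 2.5000, f(x_12) = 15.625000, coefficient = 1

I ≈ (0.145833/2) × 133.258464 = 9.716763
Exact value: 9.686523
Error: 0.030240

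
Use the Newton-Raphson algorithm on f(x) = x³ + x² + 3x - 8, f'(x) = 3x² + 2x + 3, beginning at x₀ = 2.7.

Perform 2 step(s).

f(x) = x³ + x² + 3x - 8
f'(x) = 3x² + 2x + 3
x₀ = 2.7

Newton-Raphson formula: x_{n+1} = x_n - f(x_n)/f'(x_n)

Iteration 1:
  f(2.700000) = 27.073000
  f'(2.700000) = 30.270000
  x_1 = 2.700000 - 27.073000/30.270000 = 1.805616
Iteration 2:
  f(1.805616) = 6.563857
  f'(1.805616) = 16.391981
  x_2 = 1.805616 - 6.563857/16.391981 = 1.405185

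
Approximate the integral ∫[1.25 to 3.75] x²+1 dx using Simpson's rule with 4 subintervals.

f(x) = x²+1
a = 1.25, b = 3.75, n = 4
h = (b - a)/n = 0.625000

Simpson's rule: (h/3)[f(x₀) + 4f(x₁) + 2f(x₂) + ... + f(xₙ)]

x_0 = 1.2500, f(x_0) = 2.562500, coefficient = 1
x_1 = 1.8750, f(x_1) = 4.515625, coefficient = 4
x_2 = 2.5000, f(x_2) = 7.250000, coefficient = 2
x_3 = 3.1250, f(x_3) = 10.765625, coefficient = 4
x_4 = 3.7500, f(x_4) = 15.062500, coefficient = 1

I ≈ (0.625000/3) × 93.250000 = 19.427083
Exact value: 19.427083
Error: 0.000000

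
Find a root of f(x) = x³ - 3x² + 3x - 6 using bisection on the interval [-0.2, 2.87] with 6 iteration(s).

f(x) = x³ - 3x² + 3x - 6
Initial interval: [-0.2, 2.87]

Iteration 1:
  c_1 = (-0.200000 + 2.870000)/2 = 1.335000
  f(c_1) = f(1.335000) = -4.962405
  f(a) × f(c) ≥ 0, new interval: [1.335000, 2.870000]
Iteration 2:
  c_2 = (1.335000 + 2.870000)/2 = 2.102500
  f(c_2) = f(2.102500) = -3.659904
  f(a) × f(c) ≥ 0, new interval: [2.102500, 2.870000]
Iteration 3:
  c_3 = (2.102500 + 2.870000)/2 = 2.486250
  f(c_3) = f(2.486250) = -1.716964
  f(a) × f(c) ≥ 0, new interval: [2.486250, 2.870000]
Iteration 4:
  c_4 = (2.486250 + 2.870000)/2 = 2.678125
  f(c_4) = f(2.678125) = -0.274226
  f(a) × f(c) ≥ 0, new interval: [2.678125, 2.870000]
Iteration 5:
  c_5 = (2.678125 + 2.870000)/2 = 2.774063
  f(c_5) = f(2.774063) = 0.583503
  f(a) × f(c) < 0, new interval: [2.678125, 2.774063]
Iteration 6:
  c_6 = (2.678125 + 2.774063)/2 = 2.726094
  f(c_6) = f(2.726094) = 0.142723
  f(a) × f(c) < 0, new interval: [2.678125, 2.726094]

After 6 iteration(s), the approximation is c_6 = 2.726094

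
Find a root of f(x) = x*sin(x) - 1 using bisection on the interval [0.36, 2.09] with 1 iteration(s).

f(x) = x*sin(x) - 1
Initial interval: [0.36, 2.09]

Iteration 1:
  c_1 = (0.360000 + 2.090000)/2 = 1.225000
  f(c_1) = f(1.225000) = 0.152487
  f(a) × f(c) < 0, new interval: [0.360000, 1.225000]

After 1 iteration(s), the approximation is c_1 = 1.225000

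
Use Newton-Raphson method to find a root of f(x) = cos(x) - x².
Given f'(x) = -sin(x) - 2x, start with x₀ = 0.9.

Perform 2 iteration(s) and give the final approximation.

f(x) = cos(x) - x²
f'(x) = -sin(x) - 2x
x₀ = 0.9

Newton-Raphson formula: x_{n+1} = x_n - f(x_n)/f'(x_n)

Iteration 1:
  f(0.900000) = -0.188390
  f'(0.900000) = -2.583327
  x_1 = 0.900000 - (-0.188390)/(-2.583327) = 0.827075
Iteration 2:
  f(0.827075) = -0.007021
  f'(0.827075) = -2.390103
  x_2 = 0.827075 - (-0.007021)/(-2.390103) = 0.824137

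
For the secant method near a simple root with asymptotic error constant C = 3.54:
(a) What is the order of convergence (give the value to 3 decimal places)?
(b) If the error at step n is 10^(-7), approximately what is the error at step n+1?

(a) Secant method has superlinear convergence with order φ = (1+√5)/2 ≈ 1.618.
    This means |e_{n+1}| ≈ C|e_n|^1.618.

(b) With |e_n| = 10^(-7) and C = 3.54:
    |e_{n+1}| ≈ 3.54 × (10^(-7))^1.618 = 3.54 × 10^(-11.33)

(a) ≈ 1.618 (golden ratio); (b) |e_{n+1}| ≈ 1.670e-11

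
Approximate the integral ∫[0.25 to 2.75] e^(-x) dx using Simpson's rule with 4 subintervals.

f(x) = e^(-x)
a = 0.25, b = 2.75, n = 4
h = (b - a)/n = 0.625000

Simpson's rule: (h/3)[f(x₀) + 4f(x₁) + 2f(x₂) + ... + f(xₙ)]

x_0 = 0.2500, f(x_0) = 0.778801, coefficient = 1
x_1 = 0.8750, f(x_1) = 0.416862, coefficient = 4
x_2 = 1.5000, f(x_2) = 0.223130, coefficient = 2
x_3 = 2.1250, f(x_3) = 0.119433, coefficient = 4
x_4 = 2.7500, f(x_4) = 0.063928, coefficient = 1

I ≈ (0.625000/3) × 3.434169 = 0.715452
Exact value: 0.714873
Error: 0.000579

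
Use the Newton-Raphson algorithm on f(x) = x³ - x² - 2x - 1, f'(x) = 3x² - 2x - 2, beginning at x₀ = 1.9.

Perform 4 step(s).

f(x) = x³ - x² - 2x - 1
f'(x) = 3x² - 2x - 2
x₀ = 1.9

Newton-Raphson formula: x_{n+1} = x_n - f(x_n)/f'(x_n)

Iteration 1:
  f(1.900000) = -1.551000
  f'(1.900000) = 5.030000
  x_1 = 1.900000 - (-1.551000)/5.030000 = 2.208350
Iteration 2:
  f(2.208350) = 0.476192
  f'(2.208350) = 8.213728
  x_2 = 2.208350 - 0.476192/8.213728 = 2.150375
Iteration 3:
  f(2.150375) = 0.018712
  f'(2.150375) = 7.571585
  x_3 = 2.150375 - 0.018712/7.571585 = 2.147903
Iteration 4:
  f(2.147903) = 0.000033
  f'(2.147903) = 7.544661
  x_4 = 2.147903 - 0.000033/7.544661 = 2.147899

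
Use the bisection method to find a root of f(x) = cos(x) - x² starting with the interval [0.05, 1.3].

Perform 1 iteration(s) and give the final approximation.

f(x) = cos(x) - x²
Initial interval: [0.05, 1.3]

Iteration 1:
  c_1 = (0.050000 + 1.300000)/2 = 0.675000
  f(c_1) = f(0.675000) = 0.325082
  f(a) × f(c) ≥ 0, new interval: [0.675000, 1.300000]

After 1 iteration(s), the approximation is c_1 = 0.675000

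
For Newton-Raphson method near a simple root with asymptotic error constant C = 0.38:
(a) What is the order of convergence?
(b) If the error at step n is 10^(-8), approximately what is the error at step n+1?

(a) Newton-Raphson has quadratic (order 2) convergence near simple roots.
    This means |e_{n+1}| ≈ C|e_n|².

(b) With |e_n| = 10^(-8) and C = 0.38:
    |e_{n+1}| ≈ 0.38 × (10^(-8))² = 0.38 × 10^(-16)

(a) 2 (quadratic); (b) |e_{n+1}| ≈ 3.800e-17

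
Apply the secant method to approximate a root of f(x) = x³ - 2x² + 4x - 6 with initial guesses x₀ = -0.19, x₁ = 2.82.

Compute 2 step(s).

f(x) = x³ - 2x² + 4x - 6
x₀ = -0.19, x₁ = 2.82

Secant formula: x_{n+1} = x_n - f(x_n)(x_n - x_{n-1})/(f(x_n) - f(x_{n-1}))

Iteration 1:
  f(-0.190000) = -6.839059
  f(2.820000) = 11.800968
  x_2 = 2.820000 - 11.800968×(2.820000 - (-0.190000))/(11.800968 - (-6.839059))
       = 0.914374
Iteration 2:
  f(2.820000) = 11.800968
  f(0.914374) = -3.250173
  x_3 = 0.914374 - (-3.250173)×(0.914374 - 2.820000)/(-3.250173 - 11.800968)
       = 1.325879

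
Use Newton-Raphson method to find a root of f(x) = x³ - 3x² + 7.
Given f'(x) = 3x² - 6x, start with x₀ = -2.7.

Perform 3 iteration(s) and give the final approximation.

f(x) = x³ - 3x² + 7
f'(x) = 3x² - 6x
x₀ = -2.7

Newton-Raphson formula: x_{n+1} = x_n - f(x_n)/f'(x_n)

Iteration 1:
  f(-2.700000) = -34.553000
  f'(-2.700000) = 38.070000
  x_1 = -2.700000 - (-34.553000)/38.070000 = -1.792382
Iteration 2:
  f(-1.792382) = -8.396175
  f'(-1.792382) = 20.392199
  x_2 = -1.792382 - (-8.396175)/20.392199 = -1.380648
Iteration 3:
  f(-1.380648) = -1.350340
  f'(-1.380648) = 14.002452
  x_3 = -1.380648 - (-1.350340)/14.002452 = -1.284212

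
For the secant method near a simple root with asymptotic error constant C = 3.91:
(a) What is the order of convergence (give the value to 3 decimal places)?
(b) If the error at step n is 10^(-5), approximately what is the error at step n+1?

(a) Secant method has superlinear convergence with order φ = (1+√5)/2 ≈ 1.618.
    This means |e_{n+1}| ≈ C|e_n|^1.618.

(b) With |e_n| = 10^(-5) and C = 3.91:
    |e_{n+1}| ≈ 3.91 × (10^(-5))^1.618 = 3.91 × 10^(-8.09)

(a) ≈ 1.618 (golden ratio); (b) |e_{n+1}| ≈ 3.177e-08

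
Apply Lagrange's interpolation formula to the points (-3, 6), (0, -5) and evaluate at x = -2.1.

Lagrange interpolation formula:
P(x) = Σ yᵢ × Lᵢ(x)
where Lᵢ(x) = Π_{j≠i} (x - xⱼ)/(xᵢ - xⱼ)

L_0(-2.1) = (-2.1 - 0)/(-3 - 0) = 0.700000
L_1(-2.1) = (-2.1 - (-3))/(0 - (-3)) = 0.300000

P(-2.1) = 6×L_0(-2.1) + (-5)×L_1(-2.1)
P(-2.1) = 2.700000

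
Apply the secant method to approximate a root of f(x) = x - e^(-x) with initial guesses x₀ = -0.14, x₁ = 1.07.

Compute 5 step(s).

f(x) = x - e^(-x)
x₀ = -0.14, x₁ = 1.07

Secant formula: x_{n+1} = x_n - f(x_n)(x_n - x_{n-1})/(f(x_n) - f(x_{n-1}))

Iteration 1:
  f(-0.140000) = -1.290274
  f(1.070000) = 0.726991
  x_2 = 1.070000 - 0.726991×(1.070000 - (-0.140000))/(0.726991 - (-1.290274))
       = 0.633935
Iteration 2:
  f(1.070000) = 0.726991
  f(0.633935) = 0.103434
  x_3 = 0.633935 - 0.103434×(0.633935 - 1.070000)/(0.103434 - 0.726991)
       = 0.561601
Iteration 3:
  f(0.633935) = 0.103434
  f(0.561601) = -0.008694
  x_4 = 0.561601 - (-0.008694)×(0.561601 - 0.633935)/(-0.008694 - 0.103434)
       = 0.567210
Iteration 4:
  f(0.561601) = -0.008694
  f(0.567210) = 0.000104
  x_5 = 0.567210 - 0.000104×(0.567210 - 0.561601)/(0.000104 - (-0.008694))
       = 0.567143
Iteration 5:
  f(0.567210) = 0.000104
  f(0.567143) = 0.000000
  x_6 = 0.567143 - 0.000000×(0.567143 - 0.567210)/(0.000000 - 0.000104)
       = 0.567143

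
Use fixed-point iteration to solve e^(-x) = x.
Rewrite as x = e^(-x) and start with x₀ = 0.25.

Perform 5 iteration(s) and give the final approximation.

Equation: e^(-x) = x
Fixed-point form: x = e^(-x)
x₀ = 0.25

x_1 = g(0.250000) = 0.778801
x_2 = g(0.778801) = 0.458956
x_3 = g(0.458956) = 0.631943
x_4 = g(0.631943) = 0.531558
x_5 = g(0.531558) = 0.587689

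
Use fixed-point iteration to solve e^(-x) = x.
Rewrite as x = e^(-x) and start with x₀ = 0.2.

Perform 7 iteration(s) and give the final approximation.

Equation: e^(-x) = x
Fixed-point form: x = e^(-x)
x₀ = 0.2

x_1 = g(0.200000) = 0.818731
x_2 = g(0.818731) = 0.440991
x_3 = g(0.440991) = 0.643398
x_4 = g(0.643398) = 0.525503
x_5 = g(0.525503) = 0.591258
x_6 = g(0.591258) = 0.553631
x_7 = g(0.553631) = 0.574859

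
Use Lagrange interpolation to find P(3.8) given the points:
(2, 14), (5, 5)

Lagrange interpolation formula:
P(x) = Σ yᵢ × Lᵢ(x)
where Lᵢ(x) = Π_{j≠i} (x - xⱼ)/(xᵢ - xⱼ)

L_0(3.8) = (3.8 - 5)/(2 - 5) = 0.400000
L_1(3.8) = (3.8 - 2)/(5 - 2) = 0.600000

P(3.8) = 14×L_0(3.8) + 5×L_1(3.8)
P(3.8) = 8.600000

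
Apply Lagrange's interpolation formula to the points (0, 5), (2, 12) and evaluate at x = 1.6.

Lagrange interpolation formula:
P(x) = Σ yᵢ × Lᵢ(x)
where Lᵢ(x) = Π_{j≠i} (x - xⱼ)/(xᵢ - xⱼ)

L_0(1.6) = (1.6 - 2)/(0 - 2) = 0.200000
L_1(1.6) = (1.6 - 0)/(2 - 0) = 0.800000

P(1.6) = 5×L_0(1.6) + 12×L_1(1.6)
P(1.6) = 10.600000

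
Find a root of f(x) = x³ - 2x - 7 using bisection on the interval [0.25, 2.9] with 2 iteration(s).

f(x) = x³ - 2x - 7
Initial interval: [0.25, 2.9]

Iteration 1:
  c_1 = (0.250000 + 2.900000)/2 = 1.575000
  f(c_1) = f(1.575000) = -6.243016
  f(a) × f(c) ≥ 0, new interval: [1.575000, 2.900000]
Iteration 2:
  c_2 = (1.575000 + 2.900000)/2 = 2.237500
  f(c_2) = f(2.237500) = -0.273166
  f(a) × f(c) ≥ 0, new interval: [2.237500, 2.900000]

After 2 iteration(s), the approximation is c_2 = 2.237500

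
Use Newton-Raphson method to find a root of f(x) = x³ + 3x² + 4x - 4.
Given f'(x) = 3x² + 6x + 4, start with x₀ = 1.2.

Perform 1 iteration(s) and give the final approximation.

f(x) = x³ + 3x² + 4x - 4
f'(x) = 3x² + 6x + 4
x₀ = 1.2

Newton-Raphson formula: x_{n+1} = x_n - f(x_n)/f'(x_n)

Iteration 1:
  f(1.200000) = 6.848000
  f'(1.200000) = 15.520000
  x_1 = 1.200000 - 6.848000/15.520000 = 0.758763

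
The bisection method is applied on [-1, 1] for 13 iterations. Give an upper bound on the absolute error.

Bisection error bound: |error| ≤ (b-a)/2^n
|error| ≤ (1 - (-1))/2^13 = 2/2^13
|error| ≤ 0.0002441406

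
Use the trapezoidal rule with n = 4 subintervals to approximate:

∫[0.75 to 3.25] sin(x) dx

f(x) = sin(x)
a = 0.75, b = 3.25, n = 4
h = (b - a)/n = 0.625000

Trapezoidal rule: (h/2)[f(x₀) + 2f(x₁) + 2f(x₂) + ... + f(xₙ)]

x_0 = 0.7500, f(x_0) = 0.681639, coefficient = 1
x_1 = 1.3750, f(x_1) = 0.980893, coefficient = 2
x_2 = 2.0000, f(x_2) = 0.909297, coefficient = 2
x_3 = 2.6250, f(x_3) = 0.493920, coefficient = 2
x_4 = 3.2500, f(x_4) = -0.108195, coefficient = 1

I ≈ (0.625000/2) × 5.341665 = 1.669270
Exact value: 1.725819
Error: 0.056548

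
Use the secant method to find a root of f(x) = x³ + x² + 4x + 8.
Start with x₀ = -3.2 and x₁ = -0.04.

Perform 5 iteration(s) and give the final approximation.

f(x) = x³ + x² + 4x + 8
x₀ = -3.2, x₁ = -0.04

Secant formula: x_{n+1} = x_n - f(x_n)(x_n - x_{n-1})/(f(x_n) - f(x_{n-1}))

Iteration 1:
  f(-3.200000) = -27.328000
  f(-0.040000) = 7.841536
  x_2 = -0.040000 - 7.841536×(-0.040000 - (-3.200000))/(7.841536 - (-27.328000))
       = -0.744566
Iteration 2:
  f(-0.040000) = 7.841536
  f(-0.744566) = 5.163344
  x_3 = -0.744566 - 5.163344×(-0.744566 - (-0.040000))/(5.163344 - 7.841536)
       = -2.102913
Iteration 3:
  f(-0.744566) = 5.163344
  f(-2.102913) = -5.289006
  x_4 = -2.102913 - (-5.289006)×(-2.102913 - (-0.744566))/(-5.289006 - 5.163344)
       = -1.415574
Iteration 4:
  f(-2.102913) = -5.289006
  f(-1.415574) = 1.504954
  x_5 = -1.415574 - 1.504954×(-1.415574 - (-2.102913))/(1.504954 - (-5.289006))
       = -1.567829
Iteration 5:
  f(-1.415574) = 1.504954
  f(-1.567829) = 0.332909
  x_6 = -1.567829 - 0.332909×(-1.567829 - (-1.415574))/(0.332909 - 1.504954)
       = -1.611076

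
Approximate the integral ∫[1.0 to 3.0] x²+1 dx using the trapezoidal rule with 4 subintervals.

f(x) = x²+1
a = 1.0, b = 3.0, n = 4
h = (b - a)/n = 0.500000

Trapezoidal rule: (h/2)[f(x₀) + 2f(x₁) + 2f(x₂) + ... + f(xₙ)]

x_0 = 1.0000, f(x_0) = 2.000000, coefficient = 1
x_1 = 1.5000, f(x_1) = 3.250000, coefficient = 2
x_2 = 2.0000, f(x_2) = 5.000000, coefficient = 2
x_3 = 2.5000, f(x_3) = 7.250000, coefficient = 2
x_4 = 3.0000, f(x_4) = 10.000000, coefficient = 1

I ≈ (0.500000/2) × 43.000000 = 10.750000
Exact value: 10.666667
Error: 0.083333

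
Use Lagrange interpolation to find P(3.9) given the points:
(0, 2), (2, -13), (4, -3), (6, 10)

Lagrange interpolation formula:
P(x) = Σ yᵢ × Lᵢ(x)
where Lᵢ(x) = Π_{j≠i} (x - xⱼ)/(xᵢ - xⱼ)

L_0(3.9) = (3.9 - 2)/(0 - 2) × (3.9 - 4)/(0 - 4) × (3.9 - 6)/(0 - 6) = -0.008313
L_1(3.9) = (3.9 - 0)/(2 - 0) × (3.9 - 4)/(2 - 4) × (3.9 - 6)/(2 - 6) = 0.051188
L_2(3.9) = (3.9 - 0)/(4 - 0) × (3.9 - 2)/(4 - 2) × (3.9 - 6)/(4 - 6) = 0.972562
L_3(3.9) = (3.9 - 0)/(6 - 0) × (3.9 - 2)/(6 - 2) × (3.9 - 4)/(6 - 4) = -0.015438

P(3.9) = 2×L_0(3.9) + (-13)×L_1(3.9) + (-3)×L_2(3.9) + 10×L_3(3.9)
P(3.9) = -3.754125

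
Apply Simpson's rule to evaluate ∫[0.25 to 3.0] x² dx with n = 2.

f(x) = x²
a = 0.25, b = 3.0, n = 2
h = (b - a)/n = 1.375000

Simpson's rule: (h/3)[f(x₀) + 4f(x₁) + 2f(x₂) + ... + f(xₙ)]

x_0 = 0.2500, f(x_0) = 0.062500, coefficient = 1
x_1 = 1.6250, f(x_1) = 2.640625, coefficient = 4
x_2 = 3.0000, f(x_2) = 9.000000, coefficient = 1

I ≈ (1.375000/3) × 19.625000 = 8.994792
Exact value: 8.994792
Error: 0.000000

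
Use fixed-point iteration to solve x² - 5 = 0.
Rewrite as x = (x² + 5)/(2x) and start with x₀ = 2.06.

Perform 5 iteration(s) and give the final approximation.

Equation: x² - 5 = 0
Fixed-point form: x = (x² + 5)/(2x)
x₀ = 2.06

x_1 = g(2.060000) = 2.243592
x_2 = g(2.243592) = 2.236081
x_3 = g(2.236081) = 2.236068
x_4 = g(2.236068) = 2.236068
x_5 = g(2.236068) = 2.236068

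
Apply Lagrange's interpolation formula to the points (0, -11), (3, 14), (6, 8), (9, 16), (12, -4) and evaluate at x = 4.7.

Lagrange interpolation formula:
P(x) = Σ yᵢ × Lᵢ(x)
where Lᵢ(x) = Π_{j≠i} (x - xⱼ)/(xᵢ - xⱼ)

L_0(4.7) = (4.7 - 3)/(0 - 3) × (4.7 - 6)/(0 - 6) × (4.7 - 9)/(0 - 9) × (4.7 - 12)/(0 - 12) = -0.035685
L_1(4.7) = (4.7 - 0)/(3 - 0) × (4.7 - 6)/(3 - 6) × (4.7 - 9)/(3 - 9) × (4.7 - 12)/(3 - 12) = 0.394636
L_2(4.7) = (4.7 - 0)/(6 - 0) × (4.7 - 3)/(6 - 3) × (4.7 - 9)/(6 - 9) × (4.7 - 12)/(6 - 12) = 0.774093
L_3(4.7) = (4.7 - 0)/(9 - 0) × (4.7 - 3)/(9 - 3) × (4.7 - 6)/(9 - 6) × (4.7 - 12)/(9 - 12) = -0.156019
L_4(4.7) = (4.7 - 0)/(12 - 0) × (4.7 - 3)/(12 - 3) × (4.7 - 6)/(12 - 6) × (4.7 - 9)/(12 - 9) = 0.022975

P(4.7) = (-11)×L_0(4.7) + 14×L_1(4.7) + 8×L_2(4.7) + 16×L_3(4.7) + (-4)×L_4(4.7)
P(4.7) = 9.521977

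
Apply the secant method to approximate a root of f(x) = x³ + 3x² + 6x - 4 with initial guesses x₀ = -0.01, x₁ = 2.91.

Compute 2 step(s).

f(x) = x³ + 3x² + 6x - 4
x₀ = -0.01, x₁ = 2.91

Secant formula: x_{n+1} = x_n - f(x_n)(x_n - x_{n-1})/(f(x_n) - f(x_{n-1}))

Iteration 1:
  f(-0.010000) = -4.059701
  f(2.910000) = 63.506471
  x_2 = 2.910000 - 63.506471×(2.910000 - (-0.010000))/(63.506471 - (-4.059701))
       = 0.165448
Iteration 2:
  f(2.910000) = 63.506471
  f(0.165448) = -2.920666
  x_3 = 0.165448 - (-2.920666)×(0.165448 - 2.910000)/(-2.920666 - 63.506471)
       = 0.286120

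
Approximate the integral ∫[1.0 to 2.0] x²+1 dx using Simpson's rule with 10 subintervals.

f(x) = x²+1
a = 1.0, b = 2.0, n = 10
h = (b - a)/n = 0.100000

Simpson's rule: (h/3)[f(x₀) + 4f(x₁) + 2f(x₂) + ... + f(xₙ)]

x_0 = 1.0000, f(x_0) = 2.000000, coefficient = 1
x_1 = 1.1000, f(x_1) = 2.210000, coefficient = 4
x_2 = 1.2000, f(x_2) = 2.440000, coefficient = 2
x_3 = 1.3000, f(x_3) = 2.690000, coefficient = 4
x_4 = 1.4000, f(x_4) = 2.960000, coefficient = 2
x_5 = 1.5000, f(x_5) = 3.250000, coefficient = 4
x_6 = 1.6000, f(x_6) = 3.560000, coefficient = 2
x_7 = 1.7000, f(x_7) = 3.890000, coefficient = 4
x_8 = 1.8000, f(x_8) = 4.240000, coefficient = 2
x_9 = 1.9000, f(x_9) = 4.610000, coefficient = 4
x_10 = 2.0000, f(x_10) = 5.000000, coefficient = 1

I ≈ (0.100000/3) × 100.000000 = 3.333333
Exact value: 3.333333
Error: 0.000000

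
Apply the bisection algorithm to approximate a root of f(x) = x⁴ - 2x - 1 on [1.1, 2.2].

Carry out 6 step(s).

f(x) = x⁴ - 2x - 1
Initial interval: [1.1, 2.2]

Iteration 1:
  c_1 = (1.100000 + 2.200000)/2 = 1.650000
  f(c_1) = f(1.650000) = 3.112006
  f(a) × f(c) < 0, new interval: [1.100000, 1.650000]
Iteration 2:
  c_2 = (1.100000 + 1.650000)/2 = 1.375000
  f(c_2) = f(1.375000) = -0.175537
  f(a) × f(c) ≥ 0, new interval: [1.375000, 1.650000]
Iteration 3:
  c_3 = (1.375000 + 1.650000)/2 = 1.512500
  f(c_3) = f(1.512500) = 1.208371
  f(a) × f(c) < 0, new interval: [1.375000, 1.512500]
Iteration 4:
  c_4 = (1.375000 + 1.512500)/2 = 1.443750
  f(c_4) = f(1.443750) = 0.457282
  f(a) × f(c) < 0, new interval: [1.375000, 1.443750]
Iteration 5:
  c_5 = (1.375000 + 1.443750)/2 = 1.409375
  f(c_5) = f(1.409375) = 0.126788
  f(a) × f(c) < 0, new interval: [1.375000, 1.409375]
Iteration 6:
  c_6 = (1.375000 + 1.409375)/2 = 1.392187
  f(c_6) = f(1.392187) = -0.027810
  f(a) × f(c) ≥ 0, new interval: [1.392187, 1.409375]

After 6 iteration(s), the approximation is c_6 = 1.392187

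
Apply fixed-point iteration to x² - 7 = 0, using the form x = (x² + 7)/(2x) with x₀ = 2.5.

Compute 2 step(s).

Equation: x² - 7 = 0
Fixed-point form: x = (x² + 7)/(2x)
x₀ = 2.5

x_1 = g(2.500000) = 2.650000
x_2 = g(2.650000) = 2.645755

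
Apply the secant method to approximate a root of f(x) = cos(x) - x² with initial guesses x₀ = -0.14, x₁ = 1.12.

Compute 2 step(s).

f(x) = cos(x) - x²
x₀ = -0.14, x₁ = 1.12

Secant formula: x_{n+1} = x_n - f(x_n)(x_n - x_{n-1})/(f(x_n) - f(x_{n-1}))

Iteration 1:
  f(-0.140000) = 0.970616
  f(1.120000) = -0.818718
  x_2 = 1.120000 - (-0.818718)×(1.120000 - (-0.140000))/(-0.818718 - 0.970616)
       = 0.543481
Iteration 2:
  f(1.120000) = -0.818718
  f(0.543481) = 0.560542
  x_3 = 0.543481 - 0.560542×(0.543481 - 1.120000)/(0.560542 - (-0.818718))
       = 0.777783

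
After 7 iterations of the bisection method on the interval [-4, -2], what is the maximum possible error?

Bisection error bound: |error| ≤ (b-a)/2^n
|error| ≤ (-2 - (-4))/2^7 = 2/2^7
|error| ≤ 0.0156250000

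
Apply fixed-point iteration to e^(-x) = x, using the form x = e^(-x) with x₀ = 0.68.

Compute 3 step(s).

Equation: e^(-x) = x
Fixed-point form: x = e^(-x)
x₀ = 0.68

x_1 = g(0.680000) = 0.506617
x_2 = g(0.506617) = 0.602531
x_3 = g(0.602531) = 0.547425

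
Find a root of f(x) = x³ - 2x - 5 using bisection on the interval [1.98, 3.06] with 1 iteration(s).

f(x) = x³ - 2x - 5
Initial interval: [1.98, 3.06]

Iteration 1:
  c_1 = (1.980000 + 3.060000)/2 = 2.520000
  f(c_1) = f(2.520000) = 5.963008
  f(a) × f(c) < 0, new interval: [1.980000, 2.520000]

After 1 iteration(s), the approximation is c_1 = 2.520000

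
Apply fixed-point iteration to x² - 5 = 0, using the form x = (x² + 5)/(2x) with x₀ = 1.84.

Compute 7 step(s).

Equation: x² - 5 = 0
Fixed-point form: x = (x² + 5)/(2x)
x₀ = 1.84

x_1 = g(1.840000) = 2.278696
x_2 = g(2.278696) = 2.236467
x_3 = g(2.236467) = 2.236068
x_4 = g(2.236068) = 2.236068
x_5 = g(2.236068) = 2.236068
x_6 = g(2.236068) = 2.236068
x_7 = g(2.236068) = 2.236068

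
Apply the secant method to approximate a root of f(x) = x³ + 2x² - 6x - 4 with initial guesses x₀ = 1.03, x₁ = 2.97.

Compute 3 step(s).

f(x) = x³ + 2x² - 6x - 4
x₀ = 1.03, x₁ = 2.97

Secant formula: x_{n+1} = x_n - f(x_n)(x_n - x_{n-1})/(f(x_n) - f(x_{n-1}))

Iteration 1:
  f(1.030000) = -6.965473
  f(2.970000) = 22.019873
  x_2 = 2.970000 - 22.019873×(2.970000 - 1.030000)/(22.019873 - (-6.965473))
       = 1.496202
Iteration 2:
  f(2.970000) = 22.019873
  f(1.496202) = -5.150545
  x_3 = 1.496202 - (-5.150545)×(1.496202 - 2.970000)/(-5.150545 - 22.019873)
       = 1.775581
Iteration 3:
  f(1.496202) = -5.150545
  f(1.775581) = -2.750253
  x_4 = 1.775581 - (-2.750253)×(1.775581 - 1.496202)/(-2.750253 - (-5.150545))
       = 2.095695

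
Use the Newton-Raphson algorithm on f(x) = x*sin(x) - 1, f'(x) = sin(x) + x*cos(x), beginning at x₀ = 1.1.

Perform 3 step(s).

f(x) = x*sin(x) - 1
f'(x) = sin(x) + x*cos(x)
x₀ = 1.1

Newton-Raphson formula: x_{n+1} = x_n - f(x_n)/f'(x_n)

Iteration 1:
  f(1.100000) = -0.019672
  f'(1.100000) = 1.390163
  x_1 = 1.100000 - (-0.019672)/1.390163 = 1.114151
Iteration 2:
  f(1.114151) = -0.000009
  f'(1.114151) = 1.388810
  x_2 = 1.114151 - (-0.000009)/1.388810 = 1.114157
Iteration 3:
  f(1.114157) = 0.000000
  f'(1.114157) = 1.388809
  x_3 = 1.114157 - 0.000000/1.388809 = 1.114157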